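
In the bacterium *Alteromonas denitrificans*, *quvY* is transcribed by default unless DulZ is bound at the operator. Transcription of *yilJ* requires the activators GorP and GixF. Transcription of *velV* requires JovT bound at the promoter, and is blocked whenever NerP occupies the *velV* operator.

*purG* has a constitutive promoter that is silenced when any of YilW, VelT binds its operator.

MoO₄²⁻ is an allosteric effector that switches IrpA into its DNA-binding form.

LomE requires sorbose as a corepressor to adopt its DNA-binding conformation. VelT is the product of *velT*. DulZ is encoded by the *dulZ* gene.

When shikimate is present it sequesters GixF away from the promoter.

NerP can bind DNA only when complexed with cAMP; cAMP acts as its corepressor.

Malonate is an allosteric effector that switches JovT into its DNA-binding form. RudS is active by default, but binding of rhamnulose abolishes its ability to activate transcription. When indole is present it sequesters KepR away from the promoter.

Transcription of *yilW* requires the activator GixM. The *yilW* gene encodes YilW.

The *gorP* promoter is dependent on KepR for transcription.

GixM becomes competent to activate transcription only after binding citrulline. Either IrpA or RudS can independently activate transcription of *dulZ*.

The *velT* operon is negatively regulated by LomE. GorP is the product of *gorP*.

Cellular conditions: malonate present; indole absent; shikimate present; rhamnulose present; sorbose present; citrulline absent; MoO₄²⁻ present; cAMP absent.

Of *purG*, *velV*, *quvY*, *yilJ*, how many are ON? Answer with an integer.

2

Citrulline is absent, so GixM is inactive.
Required activator GixM is absent, so *yilW* is not transcribed.
So YilW is not produced.
Sorbose is present, so LomE is active.
With repressor LomE bound, *velT* is not transcribed.
So VelT is not produced.
With no repressor bound, *purG* is transcribed.
→ *purG* is ON.
Malonate is present, so JovT is active.
cAMP is absent, so NerP is inactive.
No repressor is bound and JovT is active, so *velV* is transcribed.
→ *velV* is ON.
MoO₄²⁻ is present, so IrpA is active.
Rhamnulose is present, so RudS is inactive.
Activator IrpA is present, so *dulZ* is transcribed.
So DulZ is produced and active.
With repressor DulZ bound, *quvY* is not transcribed.
→ *quvY* is OFF.
Indole is absent, so KepR is active.
No repressor is bound and KepR is active, so *gorP* is transcribed.
So GorP is produced and active.
Shikimate is present, so GixF is inactive.
Required activator GixF is absent, so *yilJ* is not transcribed.
→ *yilJ* is OFF.
2 of the 4 genes are transcribed.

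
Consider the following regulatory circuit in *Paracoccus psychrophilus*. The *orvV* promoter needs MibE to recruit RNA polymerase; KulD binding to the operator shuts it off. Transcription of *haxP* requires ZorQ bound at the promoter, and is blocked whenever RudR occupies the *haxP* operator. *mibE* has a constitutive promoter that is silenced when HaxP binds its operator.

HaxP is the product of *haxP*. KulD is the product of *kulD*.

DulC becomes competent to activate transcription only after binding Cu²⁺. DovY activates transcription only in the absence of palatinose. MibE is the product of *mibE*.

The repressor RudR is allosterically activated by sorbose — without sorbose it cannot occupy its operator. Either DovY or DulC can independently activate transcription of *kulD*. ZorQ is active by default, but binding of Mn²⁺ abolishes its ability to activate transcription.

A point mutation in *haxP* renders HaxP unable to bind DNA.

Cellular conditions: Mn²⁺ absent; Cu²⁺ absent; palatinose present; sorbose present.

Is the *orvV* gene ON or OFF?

HaxP is non-functional in this strain, so it has no effect.
With no repressor bound, *mibE* is transcribed.
So MibE is produced and active.
Palatinose is present, so DovY is inactive.
Cu²⁺ is absent, so DulC is inactive.
No activator is available at the *kulD* promoter, so *kulD* is not transcribed.
So KulD is not produced.
No repressor is bound and MibE is active, so *orvV* is transcribed.

ON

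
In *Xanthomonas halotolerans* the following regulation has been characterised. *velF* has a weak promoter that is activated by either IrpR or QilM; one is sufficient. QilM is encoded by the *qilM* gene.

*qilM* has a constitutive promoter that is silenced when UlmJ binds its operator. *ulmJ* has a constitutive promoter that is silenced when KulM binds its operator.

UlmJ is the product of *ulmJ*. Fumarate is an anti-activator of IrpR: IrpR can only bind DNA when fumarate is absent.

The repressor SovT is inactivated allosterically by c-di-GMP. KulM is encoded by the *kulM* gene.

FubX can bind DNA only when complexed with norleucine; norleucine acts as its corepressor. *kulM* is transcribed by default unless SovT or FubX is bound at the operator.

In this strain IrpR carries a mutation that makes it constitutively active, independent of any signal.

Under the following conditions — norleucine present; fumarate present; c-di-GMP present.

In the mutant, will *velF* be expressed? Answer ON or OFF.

IrpR is constitutively active in this strain.
c-di-GMP is present, so SovT is inactive.
Norleucine is present, so FubX is active.
With repressor FubX bound, *kulM* is not transcribed.
So KulM is not produced.
With no repressor bound, *ulmJ* is transcribed.
So UlmJ is produced and active.
With repressor UlmJ bound, *qilM* is not transcribed.
So QilM is not produced.
Activator IrpR is present, so *velF* is transcribed.

ON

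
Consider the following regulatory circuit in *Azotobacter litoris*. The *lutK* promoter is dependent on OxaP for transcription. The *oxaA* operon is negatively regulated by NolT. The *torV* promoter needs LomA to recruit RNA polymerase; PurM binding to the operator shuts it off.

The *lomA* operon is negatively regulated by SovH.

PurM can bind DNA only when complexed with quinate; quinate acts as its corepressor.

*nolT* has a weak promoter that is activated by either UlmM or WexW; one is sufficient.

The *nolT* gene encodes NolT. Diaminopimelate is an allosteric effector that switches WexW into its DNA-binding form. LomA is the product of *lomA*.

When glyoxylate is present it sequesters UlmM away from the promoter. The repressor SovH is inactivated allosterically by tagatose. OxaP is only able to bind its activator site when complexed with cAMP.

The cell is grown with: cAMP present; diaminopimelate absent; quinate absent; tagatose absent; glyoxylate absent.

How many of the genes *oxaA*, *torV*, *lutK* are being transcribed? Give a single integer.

1

Glyoxylate is absent, so UlmM is active.
Diaminopimelate is absent, so WexW is inactive.
Activator UlmM is present, so *nolT* is transcribed.
So NolT is produced and active.
With repressor NolT bound, *oxaA* is not transcribed.
→ *oxaA* is OFF.
Quinate is absent, so PurM is inactive.
Tagatose is absent, so SovH is active.
With repressor SovH bound, *lomA* is not transcribed.
So LomA is not produced.
Required activator LomA is absent, so *torV* is not transcribed.
→ *torV* is OFF.
cAMP is present, so OxaP is active.
No repressor is bound and OxaP is active, so *lutK* is transcribed.
→ *lutK* is ON.
1 of the 3 genes is transcribed.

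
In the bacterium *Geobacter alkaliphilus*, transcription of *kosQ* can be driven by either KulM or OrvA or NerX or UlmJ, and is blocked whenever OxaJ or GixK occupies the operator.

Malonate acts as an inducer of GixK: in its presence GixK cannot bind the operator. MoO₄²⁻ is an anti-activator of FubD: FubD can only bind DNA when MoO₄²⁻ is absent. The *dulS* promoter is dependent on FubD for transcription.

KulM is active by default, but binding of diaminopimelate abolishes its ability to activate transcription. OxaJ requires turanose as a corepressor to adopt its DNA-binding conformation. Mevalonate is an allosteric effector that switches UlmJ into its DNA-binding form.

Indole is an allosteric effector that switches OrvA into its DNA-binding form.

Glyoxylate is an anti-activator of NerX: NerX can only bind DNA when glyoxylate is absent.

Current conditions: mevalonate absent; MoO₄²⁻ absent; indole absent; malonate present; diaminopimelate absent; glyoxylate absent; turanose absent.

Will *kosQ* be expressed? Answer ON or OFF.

ON

Diaminopimelate is absent, so KulM is active.
Indole is absent, so OrvA is inactive.
Glyoxylate is absent, so NerX is active.
Turanose is absent, so OxaJ is inactive.
Malonate is present, so GixK is inactive.
Mevalonate is absent, so UlmJ is inactive.
Activator KulM is present, so *kosQ* is transcribed.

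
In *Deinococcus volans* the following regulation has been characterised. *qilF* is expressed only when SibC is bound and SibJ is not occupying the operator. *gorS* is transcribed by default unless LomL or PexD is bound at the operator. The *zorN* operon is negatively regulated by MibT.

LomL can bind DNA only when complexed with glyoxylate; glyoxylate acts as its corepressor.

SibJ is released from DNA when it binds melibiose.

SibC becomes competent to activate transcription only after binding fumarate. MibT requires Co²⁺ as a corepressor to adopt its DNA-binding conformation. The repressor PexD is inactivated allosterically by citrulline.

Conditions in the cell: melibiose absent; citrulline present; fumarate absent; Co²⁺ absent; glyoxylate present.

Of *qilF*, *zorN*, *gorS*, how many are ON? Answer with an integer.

Fumarate is absent, so SibC is inactive.
Melibiose is absent, so SibJ is active.
With repressor SibJ bound, *qilF* is not transcribed.
→ *qilF* is OFF.
Co²⁺ is absent, so MibT is inactive.
With no repressor bound, *zorN* is transcribed.
→ *zorN* is ON.
Glyoxylate is present, so LomL is active.
Citrulline is present, so PexD is inactive.
With repressor LomL bound, *gorS* is not transcribed.
→ *gorS* is OFF.
1 of the 3 genes is transcribed.

1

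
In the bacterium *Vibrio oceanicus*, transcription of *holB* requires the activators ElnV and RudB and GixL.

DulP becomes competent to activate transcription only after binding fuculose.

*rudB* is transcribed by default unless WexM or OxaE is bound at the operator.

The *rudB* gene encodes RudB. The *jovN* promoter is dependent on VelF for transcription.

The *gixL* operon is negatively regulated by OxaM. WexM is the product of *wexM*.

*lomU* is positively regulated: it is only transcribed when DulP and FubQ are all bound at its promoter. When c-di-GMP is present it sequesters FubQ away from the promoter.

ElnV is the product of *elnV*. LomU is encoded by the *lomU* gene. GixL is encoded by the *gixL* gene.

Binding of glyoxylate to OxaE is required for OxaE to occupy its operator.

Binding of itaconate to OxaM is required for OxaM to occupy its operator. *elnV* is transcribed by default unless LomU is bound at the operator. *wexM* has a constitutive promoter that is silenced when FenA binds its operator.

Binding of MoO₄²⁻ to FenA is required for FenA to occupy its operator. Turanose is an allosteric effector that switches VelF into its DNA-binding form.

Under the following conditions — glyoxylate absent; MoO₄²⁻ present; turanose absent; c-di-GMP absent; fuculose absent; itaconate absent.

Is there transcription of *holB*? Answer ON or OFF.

ON

Fuculose is absent, so DulP is inactive.
c-di-GMP is absent, so FubQ is active.
Required activator DulP is absent, so *lomU* is not transcribed.
So LomU is not produced.
With no repressor bound, *elnV* is transcribed.
So ElnV is produced and active.
MoO₄²⁻ is present, so FenA is active.
With repressor FenA bound, *wexM* is not transcribed.
So WexM is not produced.
Glyoxylate is absent, so OxaE is inactive.
With no repressor bound, *rudB* is transcribed.
So RudB is produced and active.
Itaconate is absent, so OxaM is inactive.
With no repressor bound, *gixL* is transcribed.
So GixL is produced and active.
No repressor is bound and ElnV and RudB and GixL are active, so *holB* is transcribed.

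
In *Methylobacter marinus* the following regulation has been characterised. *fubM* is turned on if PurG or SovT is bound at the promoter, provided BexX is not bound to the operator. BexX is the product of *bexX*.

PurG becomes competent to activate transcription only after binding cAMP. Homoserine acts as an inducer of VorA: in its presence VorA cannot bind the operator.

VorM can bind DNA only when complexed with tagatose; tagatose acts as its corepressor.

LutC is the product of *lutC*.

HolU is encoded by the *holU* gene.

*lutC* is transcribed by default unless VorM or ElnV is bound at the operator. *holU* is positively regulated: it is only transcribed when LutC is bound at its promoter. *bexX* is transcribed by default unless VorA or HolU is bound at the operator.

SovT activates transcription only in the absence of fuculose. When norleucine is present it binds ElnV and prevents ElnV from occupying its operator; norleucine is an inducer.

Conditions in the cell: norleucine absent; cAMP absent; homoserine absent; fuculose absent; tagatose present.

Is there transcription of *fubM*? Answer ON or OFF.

ON

Homoserine is absent, so VorA is active.
Tagatose is present, so VorM is active.
Norleucine is absent, so ElnV is active.
With repressor VorM bound, *lutC* is not transcribed.
So LutC is not produced.
Required activator LutC is absent, so *holU* is not transcribed.
So HolU is not produced.
With repressor VorA bound, *bexX* is not transcribed.
So BexX is not produced.
cAMP is absent, so PurG is inactive.
Fuculose is absent, so SovT is active.
Activator SovT is present, so *fubM* is transcribed.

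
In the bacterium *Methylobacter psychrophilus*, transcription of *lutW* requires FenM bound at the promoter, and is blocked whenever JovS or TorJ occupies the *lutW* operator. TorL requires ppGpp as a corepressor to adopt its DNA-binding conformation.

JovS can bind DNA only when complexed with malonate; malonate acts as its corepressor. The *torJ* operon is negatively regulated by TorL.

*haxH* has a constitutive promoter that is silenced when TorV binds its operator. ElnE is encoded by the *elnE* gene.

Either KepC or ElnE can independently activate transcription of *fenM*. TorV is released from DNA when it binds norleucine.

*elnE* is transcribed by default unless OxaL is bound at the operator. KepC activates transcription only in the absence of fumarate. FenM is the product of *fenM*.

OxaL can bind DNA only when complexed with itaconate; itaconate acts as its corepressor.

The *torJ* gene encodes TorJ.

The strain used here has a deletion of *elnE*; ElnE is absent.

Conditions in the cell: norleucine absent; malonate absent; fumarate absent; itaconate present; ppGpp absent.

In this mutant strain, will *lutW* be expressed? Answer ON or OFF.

OFF

Malonate is absent, so JovS is inactive.
Fumarate is absent, so KepC is active.
ElnE is non-functional in this strain, so it has no effect.
Activator KepC is present, so *fenM* is transcribed.
So FenM is produced and active.
ppGpp is absent, so TorL is inactive.
With no repressor bound, *torJ* is transcribed.
So TorJ is produced and active.
With repressor TorJ bound, *lutW* is not transcribed.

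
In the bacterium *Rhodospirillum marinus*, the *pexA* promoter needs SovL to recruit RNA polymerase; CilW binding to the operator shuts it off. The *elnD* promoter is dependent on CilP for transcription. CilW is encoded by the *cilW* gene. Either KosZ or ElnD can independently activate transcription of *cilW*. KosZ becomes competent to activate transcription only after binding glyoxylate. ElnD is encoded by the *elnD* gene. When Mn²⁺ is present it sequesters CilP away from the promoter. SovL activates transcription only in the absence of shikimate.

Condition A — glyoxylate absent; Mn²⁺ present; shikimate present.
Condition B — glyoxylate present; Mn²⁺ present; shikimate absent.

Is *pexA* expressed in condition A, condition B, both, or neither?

neither

Condition A:
Glyoxylate is absent, so KosZ is inactive.
Mn²⁺ is present, so CilP is inactive.
Required activator CilP is absent, so *elnD* is not transcribed.
So ElnD is not produced.
No activator is available at the *cilW* promoter, so *cilW* is not transcribed.
So CilW is not produced.
Shikimate is present, so SovL is inactive.
Required activator SovL is absent, so *pexA* is not transcribed.
→ *pexA* is OFF in A.
Condition B:
Glyoxylate is present, so KosZ is active.
Mn²⁺ is present, so CilP is inactive.
Required activator CilP is absent, so *elnD* is not transcribed.
So ElnD is not produced.
Activator KosZ is present, so *cilW* is transcribed.
So CilW is produced and active.
Shikimate is absent, so SovL is active.
With repressor CilW bound, *pexA* is not transcribed.
→ *pexA* is OFF in B.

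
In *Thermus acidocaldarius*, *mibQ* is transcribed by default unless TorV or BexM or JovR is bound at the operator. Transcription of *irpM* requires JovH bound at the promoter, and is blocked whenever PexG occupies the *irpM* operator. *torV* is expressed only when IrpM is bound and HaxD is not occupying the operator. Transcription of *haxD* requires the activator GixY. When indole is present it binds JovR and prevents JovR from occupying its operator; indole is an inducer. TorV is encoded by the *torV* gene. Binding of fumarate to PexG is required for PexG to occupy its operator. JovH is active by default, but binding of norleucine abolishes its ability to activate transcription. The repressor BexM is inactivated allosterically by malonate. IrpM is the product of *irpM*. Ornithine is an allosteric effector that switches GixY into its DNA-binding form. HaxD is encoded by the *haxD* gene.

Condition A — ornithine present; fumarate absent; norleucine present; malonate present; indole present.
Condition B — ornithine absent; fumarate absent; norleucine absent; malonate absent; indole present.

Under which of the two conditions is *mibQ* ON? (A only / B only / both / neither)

A only

Condition A:
Ornithine is present, so GixY is active.
No repressor is bound and GixY is active, so *haxD* is transcribed.
So HaxD is produced and active.
Fumarate is absent, so PexG is inactive.
Norleucine is present, so JovH is inactive.
Required activator JovH is absent, so *irpM* is not transcribed.
So IrpM is not produced.
With repressor HaxD bound, *torV* is not transcribed.
So TorV is not produced.
Malonate is present, so BexM is inactive.
Indole is present, so JovR is inactive.
With no repressor bound, *mibQ* is transcribed.
→ *mibQ* is ON in A.
Condition B:
Ornithine is absent, so GixY is inactive.
Required activator GixY is absent, so *haxD* is not transcribed.
So HaxD is not produced.
Fumarate is absent, so PexG is inactive.
Norleucine is absent, so JovH is active.
No repressor is bound and JovH is active, so *irpM* is transcribed.
So IrpM is produced and active.
No repressor is bound and IrpM is active, so *torV* is transcribed.
So TorV is produced and active.
Malonate is absent, so BexM is active.
Indole is present, so JovR is inactive.
With repressor TorV bound, *mibQ* is not transcribed.
→ *mibQ* is OFF in B.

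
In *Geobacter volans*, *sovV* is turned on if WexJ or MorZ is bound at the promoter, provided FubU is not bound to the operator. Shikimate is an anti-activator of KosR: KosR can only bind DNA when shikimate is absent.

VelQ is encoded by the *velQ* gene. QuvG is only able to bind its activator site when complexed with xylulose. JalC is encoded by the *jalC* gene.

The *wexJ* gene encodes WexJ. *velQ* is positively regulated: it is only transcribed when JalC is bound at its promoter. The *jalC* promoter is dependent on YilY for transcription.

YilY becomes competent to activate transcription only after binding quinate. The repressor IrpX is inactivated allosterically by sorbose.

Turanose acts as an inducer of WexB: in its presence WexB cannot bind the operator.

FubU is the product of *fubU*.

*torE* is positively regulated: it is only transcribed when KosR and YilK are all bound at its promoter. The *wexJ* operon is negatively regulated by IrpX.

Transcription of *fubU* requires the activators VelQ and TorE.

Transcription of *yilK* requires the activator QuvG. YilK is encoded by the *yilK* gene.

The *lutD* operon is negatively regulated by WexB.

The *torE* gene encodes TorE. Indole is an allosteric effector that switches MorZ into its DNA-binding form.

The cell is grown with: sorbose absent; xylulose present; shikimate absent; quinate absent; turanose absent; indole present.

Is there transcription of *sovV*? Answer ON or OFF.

ON

Sorbose is absent, so IrpX is active.
With repressor IrpX bound, *wexJ* is not transcribed.
So WexJ is not produced.
Indole is present, so MorZ is active.
Quinate is absent, so YilY is inactive.
Required activator YilY is absent, so *jalC* is not transcribed.
So JalC is not produced.
Required activator JalC is absent, so *velQ* is not transcribed.
So VelQ is not produced.
Shikimate is absent, so KosR is active.
Xylulose is present, so QuvG is active.
No repressor is bound and QuvG is active, so *yilK* is transcribed.
So YilK is produced and active.
No repressor is bound and KosR and YilK are active, so *torE* is transcribed.
So TorE is produced and active.
Required activator VelQ is absent, so *fubU* is not transcribed.
So FubU is not produced.
Activator MorZ is present, so *sovV* is transcribed.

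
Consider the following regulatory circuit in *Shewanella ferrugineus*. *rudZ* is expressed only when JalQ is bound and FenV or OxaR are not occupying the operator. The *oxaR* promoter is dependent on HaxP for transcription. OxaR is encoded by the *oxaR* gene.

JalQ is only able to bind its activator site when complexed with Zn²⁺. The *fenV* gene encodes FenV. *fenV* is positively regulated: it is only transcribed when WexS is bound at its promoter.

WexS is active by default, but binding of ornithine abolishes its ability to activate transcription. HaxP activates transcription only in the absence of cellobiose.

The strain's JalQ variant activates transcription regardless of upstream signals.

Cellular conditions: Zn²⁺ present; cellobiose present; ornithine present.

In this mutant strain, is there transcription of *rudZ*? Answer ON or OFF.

JalQ is constitutively active in this strain.
Ornithine is present, so WexS is inactive.
Required activator WexS is absent, so *fenV* is not transcribed.
So FenV is not produced.
Cellobiose is present, so HaxP is inactive.
Required activator HaxP is absent, so *oxaR* is not transcribed.
So OxaR is not produced.
No repressor is bound and JalQ is active, so *rudZ* is transcribed.

ON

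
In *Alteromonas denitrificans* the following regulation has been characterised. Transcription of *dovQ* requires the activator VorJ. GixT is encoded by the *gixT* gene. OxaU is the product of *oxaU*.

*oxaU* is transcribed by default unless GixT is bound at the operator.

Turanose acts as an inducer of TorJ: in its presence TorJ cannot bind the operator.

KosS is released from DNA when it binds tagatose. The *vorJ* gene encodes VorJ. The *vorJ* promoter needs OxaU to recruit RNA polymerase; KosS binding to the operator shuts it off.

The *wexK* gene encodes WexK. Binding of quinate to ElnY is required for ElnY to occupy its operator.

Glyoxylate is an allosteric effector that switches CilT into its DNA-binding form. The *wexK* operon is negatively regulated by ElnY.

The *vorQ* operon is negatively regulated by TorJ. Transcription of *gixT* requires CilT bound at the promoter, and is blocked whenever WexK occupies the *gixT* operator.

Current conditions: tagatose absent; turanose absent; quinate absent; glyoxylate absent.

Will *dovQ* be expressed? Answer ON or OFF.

Quinate is absent, so ElnY is inactive.
With no repressor bound, *wexK* is transcribed.
So WexK is produced and active.
Glyoxylate is absent, so CilT is inactive.
With repressor WexK bound, *gixT* is not transcribed.
So GixT is not produced.
With no repressor bound, *oxaU* is transcribed.
So OxaU is produced and active.
Tagatose is absent, so KosS is active.
With repressor KosS bound, *vorJ* is not transcribed.
So VorJ is not produced.
Required activator VorJ is absent, so *dovQ* is not transcribed.

OFF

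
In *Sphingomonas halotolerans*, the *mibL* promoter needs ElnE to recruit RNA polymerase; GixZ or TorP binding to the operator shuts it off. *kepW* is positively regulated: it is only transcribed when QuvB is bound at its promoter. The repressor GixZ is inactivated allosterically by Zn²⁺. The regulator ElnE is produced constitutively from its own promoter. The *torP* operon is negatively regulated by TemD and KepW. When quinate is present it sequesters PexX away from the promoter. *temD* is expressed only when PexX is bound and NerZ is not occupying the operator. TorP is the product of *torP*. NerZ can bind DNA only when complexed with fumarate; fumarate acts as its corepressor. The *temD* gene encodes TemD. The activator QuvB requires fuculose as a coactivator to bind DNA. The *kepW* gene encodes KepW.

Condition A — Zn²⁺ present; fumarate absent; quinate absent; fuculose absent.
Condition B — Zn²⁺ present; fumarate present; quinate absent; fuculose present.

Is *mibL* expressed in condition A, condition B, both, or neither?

both

Condition A:
Zn²⁺ is present, so GixZ is inactive.
ElnE is produced constitutively and is active.
Fumarate is absent, so NerZ is inactive.
Quinate is absent, so PexX is active.
No repressor is bound and PexX is active, so *temD* is transcribed.
So TemD is produced and active.
Fuculose is absent, so QuvB is inactive.
Required activator QuvB is absent, so *kepW* is not transcribed.
So KepW is not produced.
With repressor TemD bound, *torP* is not transcribed.
So TorP is not produced.
No repressor is bound and ElnE is active, so *mibL* is transcribed.
→ *mibL* is ON in A.
Condition B:
Zn²⁺ is present, so GixZ is inactive.
ElnE is produced constitutively and is active.
Fumarate is present, so NerZ is active.
Quinate is absent, so PexX is active.
With repressor NerZ bound, *temD* is not transcribed.
So TemD is not produced.
Fuculose is present, so QuvB is active.
No repressor is bound and QuvB is active, so *kepW* is transcribed.
So KepW is produced and active.
With repressor KepW bound, *torP* is not transcribed.
So TorP is not produced.
No repressor is bound and ElnE is active, so *mibL* is transcribed.
→ *mibL* is ON in B.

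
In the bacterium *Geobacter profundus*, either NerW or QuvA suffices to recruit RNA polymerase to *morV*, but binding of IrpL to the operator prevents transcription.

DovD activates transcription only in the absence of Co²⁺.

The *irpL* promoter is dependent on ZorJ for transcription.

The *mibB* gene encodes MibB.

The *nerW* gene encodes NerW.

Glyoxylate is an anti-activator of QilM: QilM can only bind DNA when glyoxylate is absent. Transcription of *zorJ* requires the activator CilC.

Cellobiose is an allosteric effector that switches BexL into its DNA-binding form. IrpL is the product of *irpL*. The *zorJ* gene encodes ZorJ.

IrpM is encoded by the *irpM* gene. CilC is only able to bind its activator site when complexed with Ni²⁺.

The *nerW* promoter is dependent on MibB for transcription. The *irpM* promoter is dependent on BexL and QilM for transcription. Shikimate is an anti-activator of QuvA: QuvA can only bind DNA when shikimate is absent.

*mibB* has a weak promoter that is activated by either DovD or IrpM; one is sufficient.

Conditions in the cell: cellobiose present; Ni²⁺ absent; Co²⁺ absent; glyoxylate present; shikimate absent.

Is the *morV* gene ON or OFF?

ON

Ni²⁺ is absent, so CilC is inactive.
Required activator CilC is absent, so *zorJ* is not transcribed.
So ZorJ is not produced.
Required activator ZorJ is absent, so *irpL* is not transcribed.
So IrpL is not produced.
Co²⁺ is absent, so DovD is active.
Cellobiose is present, so BexL is active.
Glyoxylate is present, so QilM is inactive.
Required activator QilM is absent, so *irpM* is not transcribed.
So IrpM is not produced.
Activator DovD is present, so *mibB* is transcribed.
So MibB is produced and active.
No repressor is bound and MibB is active, so *nerW* is transcribed.
So NerW is produced and active.
Shikimate is absent, so QuvA is active.
Activator NerW is present, so *morV* is transcribed.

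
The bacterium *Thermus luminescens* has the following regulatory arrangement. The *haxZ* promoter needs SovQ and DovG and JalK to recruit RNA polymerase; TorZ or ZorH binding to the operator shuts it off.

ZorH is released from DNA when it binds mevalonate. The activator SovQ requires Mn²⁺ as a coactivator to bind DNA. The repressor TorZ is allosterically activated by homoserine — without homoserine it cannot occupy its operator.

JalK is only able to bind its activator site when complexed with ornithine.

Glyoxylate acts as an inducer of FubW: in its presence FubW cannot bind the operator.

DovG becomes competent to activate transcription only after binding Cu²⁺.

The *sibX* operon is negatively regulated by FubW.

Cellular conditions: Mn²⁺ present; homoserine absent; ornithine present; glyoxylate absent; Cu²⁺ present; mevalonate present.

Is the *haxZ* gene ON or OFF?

Homoserine is absent, so TorZ is inactive.
Mevalonate is present, so ZorH is inactive.
Mn²⁺ is present, so SovQ is active.
Cu²⁺ is present, so DovG is active.
Ornithine is present, so JalK is active.
No repressor is bound and SovQ and DovG and JalK are active, so *haxZ* is transcribed.

ON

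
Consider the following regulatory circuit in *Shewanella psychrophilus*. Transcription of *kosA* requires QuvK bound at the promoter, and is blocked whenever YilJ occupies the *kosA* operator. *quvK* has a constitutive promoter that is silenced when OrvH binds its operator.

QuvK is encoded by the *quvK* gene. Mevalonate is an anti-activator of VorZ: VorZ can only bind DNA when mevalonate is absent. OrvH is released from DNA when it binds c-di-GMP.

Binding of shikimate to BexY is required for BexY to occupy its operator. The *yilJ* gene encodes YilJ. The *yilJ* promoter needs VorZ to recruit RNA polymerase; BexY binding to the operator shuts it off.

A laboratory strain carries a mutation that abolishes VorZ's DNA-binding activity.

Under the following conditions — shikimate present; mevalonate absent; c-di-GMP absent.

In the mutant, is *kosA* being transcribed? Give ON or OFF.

c-di-GMP is absent, so OrvH is active.
With repressor OrvH bound, *quvK* is not transcribed.
So QuvK is not produced.
VorZ is non-functional in this strain, so it has no effect.
Shikimate is present, so BexY is active.
With repressor BexY bound, *yilJ* is not transcribed.
So YilJ is not produced.
Required activator QuvK is absent, so *kosA* is not transcribed.

OFF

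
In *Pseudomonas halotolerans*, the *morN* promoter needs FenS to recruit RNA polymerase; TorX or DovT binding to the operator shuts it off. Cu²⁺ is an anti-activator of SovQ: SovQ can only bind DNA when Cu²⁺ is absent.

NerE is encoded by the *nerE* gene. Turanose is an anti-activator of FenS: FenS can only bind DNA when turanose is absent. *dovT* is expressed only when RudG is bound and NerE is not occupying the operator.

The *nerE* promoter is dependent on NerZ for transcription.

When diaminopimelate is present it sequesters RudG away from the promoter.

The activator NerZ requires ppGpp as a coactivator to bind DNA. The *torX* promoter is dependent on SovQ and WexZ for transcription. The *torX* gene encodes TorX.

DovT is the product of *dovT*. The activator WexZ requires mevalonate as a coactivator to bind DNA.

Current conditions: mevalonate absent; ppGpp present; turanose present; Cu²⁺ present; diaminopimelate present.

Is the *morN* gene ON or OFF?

Turanose is present, so FenS is inactive.
Cu²⁺ is present, so SovQ is inactive.
Mevalonate is absent, so WexZ is inactive.
Required activator SovQ is absent, so *torX* is not transcribed.
So TorX is not produced.
ppGpp is present, so NerZ is active.
No repressor is bound and NerZ is active, so *nerE* is transcribed.
So NerE is produced and active.
Diaminopimelate is present, so RudG is inactive.
With repressor NerE bound, *dovT* is not transcribed.
So DovT is not produced.
Required activator FenS is absent, so *morN* is not transcribed.

OFF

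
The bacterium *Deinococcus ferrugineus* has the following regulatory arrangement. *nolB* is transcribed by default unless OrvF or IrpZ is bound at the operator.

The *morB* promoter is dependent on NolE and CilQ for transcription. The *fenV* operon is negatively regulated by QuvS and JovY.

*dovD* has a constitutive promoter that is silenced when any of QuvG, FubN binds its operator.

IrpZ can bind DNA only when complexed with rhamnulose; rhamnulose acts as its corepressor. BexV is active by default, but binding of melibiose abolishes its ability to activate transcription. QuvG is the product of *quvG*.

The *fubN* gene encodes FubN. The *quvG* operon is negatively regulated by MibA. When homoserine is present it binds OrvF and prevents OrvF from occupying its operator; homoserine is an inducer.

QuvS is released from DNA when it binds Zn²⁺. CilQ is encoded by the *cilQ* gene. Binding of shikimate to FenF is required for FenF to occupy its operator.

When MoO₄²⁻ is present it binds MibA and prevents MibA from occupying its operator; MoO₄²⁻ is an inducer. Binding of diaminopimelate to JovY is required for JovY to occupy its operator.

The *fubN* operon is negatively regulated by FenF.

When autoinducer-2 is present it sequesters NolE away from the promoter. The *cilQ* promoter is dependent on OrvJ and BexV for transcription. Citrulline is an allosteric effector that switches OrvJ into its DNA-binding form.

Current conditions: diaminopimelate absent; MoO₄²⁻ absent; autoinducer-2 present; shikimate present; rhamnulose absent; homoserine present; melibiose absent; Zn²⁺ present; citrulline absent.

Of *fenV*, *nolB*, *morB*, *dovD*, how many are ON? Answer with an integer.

3

Zn²⁺ is present, so QuvS is inactive.
Diaminopimelate is absent, so JovY is inactive.
With no repressor bound, *fenV* is transcribed.
→ *fenV* is ON.
Homoserine is present, so OrvF is inactive.
Rhamnulose is absent, so IrpZ is inactive.
With no repressor bound, *nolB* is transcribed.
→ *nolB* is ON.
Autoinducer-2 is present, so NolE is inactive.
Citrulline is absent, so OrvJ is inactive.
Melibiose is absent, so BexV is active.
Required activator OrvJ is absent, so *cilQ* is not transcribed.
So CilQ is not produced.
Required activator NolE is absent, so *morB* is not transcribed.
→ *morB* is OFF.
MoO₄²⁻ is absent, so MibA is active.
With repressor MibA bound, *quvG* is not transcribed.
So QuvG is not produced.
Shikimate is present, so FenF is active.
With repressor FenF bound, *fubN* is not transcribed.
So FubN is not produced.
With no repressor bound, *dovD* is transcribed.
→ *dovD* is ON.
3 of the 4 genes are transcribed.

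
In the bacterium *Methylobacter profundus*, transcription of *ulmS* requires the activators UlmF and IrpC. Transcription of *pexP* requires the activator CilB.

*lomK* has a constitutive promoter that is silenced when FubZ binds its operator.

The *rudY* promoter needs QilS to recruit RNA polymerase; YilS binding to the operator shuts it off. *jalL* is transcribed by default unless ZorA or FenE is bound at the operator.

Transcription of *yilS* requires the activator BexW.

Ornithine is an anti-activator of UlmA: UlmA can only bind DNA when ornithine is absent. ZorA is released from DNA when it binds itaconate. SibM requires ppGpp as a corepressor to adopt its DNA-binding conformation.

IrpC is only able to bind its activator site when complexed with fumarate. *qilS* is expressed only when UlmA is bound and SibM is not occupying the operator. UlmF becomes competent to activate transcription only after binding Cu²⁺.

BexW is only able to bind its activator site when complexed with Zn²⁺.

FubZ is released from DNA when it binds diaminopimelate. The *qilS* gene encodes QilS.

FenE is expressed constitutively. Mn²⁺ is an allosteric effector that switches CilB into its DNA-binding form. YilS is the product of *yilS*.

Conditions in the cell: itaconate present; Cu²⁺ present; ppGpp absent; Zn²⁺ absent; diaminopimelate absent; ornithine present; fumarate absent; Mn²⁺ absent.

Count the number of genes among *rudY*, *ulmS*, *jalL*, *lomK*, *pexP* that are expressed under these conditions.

ppGpp is absent, so SibM is inactive.
Ornithine is present, so UlmA is inactive.
Required activator UlmA is absent, so *qilS* is not transcribed.
So QilS is not produced.
Zn²⁺ is absent, so BexW is inactive.
Required activator BexW is absent, so *yilS* is not transcribed.
So YilS is not produced.
Required activator QilS is absent, so *rudY* is not transcribed.
→ *rudY* is OFF.
Cu²⁺ is present, so UlmF is active.
Fumarate is absent, so IrpC is inactive.
Required activator IrpC is absent, so *ulmS* is not transcribed.
→ *ulmS* is OFF.
Itaconate is present, so ZorA is inactive.
FenE is produced constitutively and is active.
With repressor FenE bound, *jalL* is not transcribed.
→ *jalL* is OFF.
Diaminopimelate is absent, so FubZ is active.
With repressor FubZ bound, *lomK* is not transcribed.
→ *lomK* is OFF.
Mn²⁺ is absent, so CilB is inactive.
Required activator CilB is absent, so *pexP* is not transcribed.
→ *pexP* is OFF.
0 of the 5 genes are transcribed.

0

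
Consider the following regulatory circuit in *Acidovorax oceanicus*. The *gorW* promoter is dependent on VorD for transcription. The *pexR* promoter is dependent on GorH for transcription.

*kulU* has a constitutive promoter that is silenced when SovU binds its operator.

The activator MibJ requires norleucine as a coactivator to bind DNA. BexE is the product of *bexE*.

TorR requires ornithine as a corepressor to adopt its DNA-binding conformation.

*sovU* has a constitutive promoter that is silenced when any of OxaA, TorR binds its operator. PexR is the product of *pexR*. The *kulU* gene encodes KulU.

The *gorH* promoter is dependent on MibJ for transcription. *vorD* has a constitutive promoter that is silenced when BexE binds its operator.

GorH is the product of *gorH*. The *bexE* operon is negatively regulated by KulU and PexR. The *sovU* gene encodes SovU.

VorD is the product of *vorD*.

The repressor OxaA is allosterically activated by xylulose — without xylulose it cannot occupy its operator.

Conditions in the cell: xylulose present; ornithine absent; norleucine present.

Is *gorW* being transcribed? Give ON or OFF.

Xylulose is present, so OxaA is active.
Ornithine is absent, so TorR is inactive.
With repressor OxaA bound, *sovU* is not transcribed.
So SovU is not produced.
With no repressor bound, *kulU* is transcribed.
So KulU is produced and active.
Norleucine is present, so MibJ is active.
No repressor is bound and MibJ is active, so *gorH* is transcribed.
So GorH is produced and active.
No repressor is bound and GorH is active, so *pexR* is transcribed.
So PexR is produced and active.
With repressor KulU bound, *bexE* is not transcribed.
So BexE is not produced.
With no repressor bound, *vorD* is transcribed.
So VorD is produced and active.
No repressor is bound and VorD is active, so *gorW* is transcribed.

ON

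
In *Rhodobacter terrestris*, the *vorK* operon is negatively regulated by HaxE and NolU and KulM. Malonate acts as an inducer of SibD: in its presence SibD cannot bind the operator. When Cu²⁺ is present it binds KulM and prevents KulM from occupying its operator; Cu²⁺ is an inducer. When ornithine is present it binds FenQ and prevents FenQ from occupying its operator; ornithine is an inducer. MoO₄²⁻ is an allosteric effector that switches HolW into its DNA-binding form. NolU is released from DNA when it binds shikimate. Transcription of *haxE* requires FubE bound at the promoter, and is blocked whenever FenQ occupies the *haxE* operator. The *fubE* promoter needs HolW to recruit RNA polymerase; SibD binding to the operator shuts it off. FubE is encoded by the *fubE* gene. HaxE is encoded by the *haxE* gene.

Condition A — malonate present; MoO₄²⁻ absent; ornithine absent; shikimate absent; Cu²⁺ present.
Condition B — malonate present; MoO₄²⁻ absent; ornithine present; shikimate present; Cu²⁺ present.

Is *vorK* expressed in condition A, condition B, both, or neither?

Condition A:
Malonate is present, so SibD is inactive.
MoO₄²⁻ is absent, so HolW is inactive.
Required activator HolW is absent, so *fubE* is not transcribed.
So FubE is not produced.
Ornithine is absent, so FenQ is active.
With repressor FenQ bound, *haxE* is not transcribed.
So HaxE is not produced.
Shikimate is absent, so NolU is active.
Cu²⁺ is present, so KulM is inactive.
With repressor NolU bound, *vorK* is not transcribed.
→ *vorK* is OFF in A.
Condition B:
Malonate is present, so SibD is inactive.
MoO₄²⁻ is absent, so HolW is inactive.
Required activator HolW is absent, so *fubE* is not transcribed.
So FubE is not produced.
Ornithine is present, so FenQ is inactive.
Required activator FubE is absent, so *haxE* is not transcribed.
So HaxE is not produced.
Shikimate is present, so NolU is inactive.
Cu²⁺ is present, so KulM is inactive.
With no repressor bound, *vorK* is transcribed.
→ *vorK* is ON in B.

B only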